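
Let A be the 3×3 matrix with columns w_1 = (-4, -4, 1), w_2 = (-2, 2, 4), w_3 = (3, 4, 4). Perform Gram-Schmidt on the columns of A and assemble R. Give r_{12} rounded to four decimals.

r_{12} = 0.6963

w_1 = (-4, -4, 1); ‖w_1‖ = 5.7446, so e_1 = (-0.6963, -0.6963, 0.1741).
r_{12} = e_1·w_2 = 0.6963.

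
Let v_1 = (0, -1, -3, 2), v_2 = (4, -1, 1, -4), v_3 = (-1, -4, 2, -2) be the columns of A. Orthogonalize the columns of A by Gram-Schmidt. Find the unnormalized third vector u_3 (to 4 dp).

q_1 = v_1/‖v_1‖ = (0, -1, -3, 2)/3.7417 = (0.0000, -0.2673, -0.8018, 0.5345).
r_{12} = q_1·v_2 = -2.6726.
u_2 = v_2 + 2.6726·q_1 = (4.0000, -1.7143, -1.1429, -2.5714).
‖u_2‖ = 5.1824, so q_2 = (0.7718, -0.3308, -0.2205, -0.4962).
r_{13} = q_1·v_3 = -1.6036; r_{23} = q_2·v_3 = 1.1026.
u_3 = v_3 + 1.6036·q_1 − 1.1026·q_2 = (-1.8511, -4.0638, 0.9574, -0.5957).

u_3 = (-1.8511, -4.0638, 0.9574, -0.5957)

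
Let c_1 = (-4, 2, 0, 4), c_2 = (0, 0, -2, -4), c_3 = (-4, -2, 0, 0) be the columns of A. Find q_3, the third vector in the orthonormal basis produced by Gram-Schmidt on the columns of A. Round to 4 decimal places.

c_1 = (-4, 2, 0, 4); ‖c_1‖ = 6.0000, so q_1 = (-0.6667, 0.3333, 0.0000, 0.6667).
q_1·c_2 = (-0.6667)·0 + 0.3333·0 + 0.0000·(-2) + 0.6667·(-4) = -2.6667.
u_2 = c_2 + 2.6667·q_1 = (-1.7778, 0.8889, -2.0000, -2.2222).
‖u_2‖ = 3.5901, so q_2 = (-0.4952, 0.2476, -0.5571, -0.6190).
q_1·c_3 = (-0.6667)·(-4) + 0.3333·(-2) + 0.0000·0 + 0.6667·0 = 2.0000; q_2·c_3 = (-0.4952)·(-4) + 0.2476·(-2) + (-0.5571)·0 + (-0.6190)·0 = 1.4856.
u_3 = c_3 − 2.0000·q_1 − 1.4856·q_2 = (-1.9310, -3.0345, 0.8276, -0.4138).
‖u_3‖ = 3.7139, so q_3 = (-0.5199, -0.8171, 0.2228, -0.1114).

q_3 = (-0.5199, -0.8171, 0.2228, -0.1114)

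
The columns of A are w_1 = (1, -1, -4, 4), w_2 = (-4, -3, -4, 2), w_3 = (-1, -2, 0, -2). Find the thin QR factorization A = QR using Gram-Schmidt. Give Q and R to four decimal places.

w_1 = (1, -1, -4, 4); ‖w_1‖ = 5.8310, so q_1 = (0.1715, -0.1715, -0.6860, 0.6860).
q_1·w_2 = 0.1715·(-4) + (-0.1715)·(-3) + (-0.6860)·(-4) + 0.6860·2 = 3.9445.
u_2 = w_2 − 3.9445·q_1 = (-4.6765, -2.3235, -1.2941, -0.7059).
‖u_2‖ = 5.4260, so q_2 = (-0.8619, -0.4282, -0.2385, -0.1301).
q_1·w_3 = 0.1715·(-1) + (-0.1715)·(-2) + (-0.6860)·0 + 0.6860·(-2) = -1.2005; q_2·w_3 = (-0.8619)·(-1) + (-0.4282)·(-2) + (-0.2385)·0 + (-0.1301)·(-2) = 1.9785.
u_3 = w_3 + 1.2005·q_1 − 1.9785·q_2 = (0.9111, -1.3586, -0.3516, -0.9191).
‖u_3‖ = 1.9090, so q_3 = (0.4773, -0.7117, -0.1842, -0.4814).

Q = [[0.1715, -0.8619, 0.4773], [-0.1715, -0.4282, -0.7117], [-0.6860, -0.2385, -0.1842], [0.6860, -0.1301, -0.4814]], R = [[5.8310, 3.9445, -1.2005], [0.0000, 5.4260, 1.9785], [0.0000, 0.0000, 1.9090]]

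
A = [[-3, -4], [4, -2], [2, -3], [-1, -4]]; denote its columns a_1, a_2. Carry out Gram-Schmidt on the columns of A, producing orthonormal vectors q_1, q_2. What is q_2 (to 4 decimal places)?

q_2 = (-0.5673, -0.3384, -0.4678, -0.5872)

q_1 = a_1/‖a_1‖ = (-3, 4, 2, -1)/5.4772 = (-0.5477, 0.7303, 0.3651, -0.1826).
r_{12} = q_1·a_2 = 0.3651.
u_2 = a_2 − 0.3651·q_1 = (-3.8000, -2.2667, -3.1333, -3.9333).
‖u_2‖ = 6.6983, so q_2 = (-0.5673, -0.3384, -0.4678, -0.5872).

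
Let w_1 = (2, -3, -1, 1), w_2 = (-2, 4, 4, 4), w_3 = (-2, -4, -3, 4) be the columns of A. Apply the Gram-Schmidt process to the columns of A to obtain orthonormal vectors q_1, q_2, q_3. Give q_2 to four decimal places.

q_2 = (0.0226, 0.1354, 0.4963, 0.8572)

w_1 = (2, -3, -1, 1); ‖w_1‖ = 3.8730, so q_1 = (0.5164, -0.7746, -0.2582, 0.2582).
q_1·w_2 = 0.5164·(-2) + (-0.7746)·4 + (-0.2582)·4 + 0.2582·4 = -4.1312.
u_2 = w_2 + 4.1312·q_1 = (0.1333, 0.8000, 2.9333, 5.0667).
‖u_2‖ = 5.9104, so q_2 = (0.0226, 0.1354, 0.4963, 0.8572).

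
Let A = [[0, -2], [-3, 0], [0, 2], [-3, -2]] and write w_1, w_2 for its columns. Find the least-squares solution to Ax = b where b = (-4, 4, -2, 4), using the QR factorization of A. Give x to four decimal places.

w_1 = (0, -3, 0, -3); ‖w_1‖ = 4.2426, so q_1 = (0.0000, -0.7071, 0.0000, -0.7071).
q_1·w_2 = 0.0000·(-2) + (-0.7071)·0 + 0.0000·2 + (-0.7071)·(-2) = 1.4142.
u_2 = w_2 − 1.4142·q_1 = (-2.0000, 1.0000, 2.0000, -1.0000).
‖u_2‖ = 3.1623, so q_2 = (-0.6325, 0.3162, 0.6325, -0.3162).
Qᵀb = (-5.6569, 1.2649).
Back-substitute: x_2 = 1.2649/3.1623 = 0.4000.
x_1 = (-5.6569 − 1.4142·0.4000)/4.2426 = -1.4667.

x = (-1.4667, 0.4000)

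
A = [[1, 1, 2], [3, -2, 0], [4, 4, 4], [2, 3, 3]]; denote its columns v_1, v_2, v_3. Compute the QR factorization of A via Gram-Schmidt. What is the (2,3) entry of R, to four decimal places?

r_{23} = 2.9692

q_1 = v_1/‖v_1‖ = (1, 3, 4, 2)/5.4772 = (0.1826, 0.5477, 0.7303, 0.3651).
r_{12} = q_1·v_2 = 3.1038.
u_2 = v_2 − 3.1038·q_1 = (0.4333, -3.7000, 1.7333, 1.8667).
‖u_2‖ = 4.5129, so q_2 = (0.0960, -0.8199, 0.3841, 0.4136).
r_{23} = q_2·v_3 = 2.9692.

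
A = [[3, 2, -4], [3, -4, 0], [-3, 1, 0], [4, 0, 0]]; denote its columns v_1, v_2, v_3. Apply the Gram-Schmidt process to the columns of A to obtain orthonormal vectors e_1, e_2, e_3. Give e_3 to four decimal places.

e_3 = (-0.6553, -0.3880, -0.2413, 0.6015)

v_1 = (3, 3, -3, 4); ‖v_1‖ = 6.5574, so e_1 = (0.4575, 0.4575, -0.4575, 0.6100).
e_1·v_2 = 0.4575·2 + 0.4575·(-4) + (-0.4575)·1 + 0.6100·0 = -1.3725.
u_2 = v_2 + 1.3725·e_1 = (2.6279, -3.3721, 0.3721, 0.8372).
‖u_2‖ = 4.3722, so e_2 = (0.6010, -0.7713, 0.0851, 0.1915).
e_1·v_3 = 0.4575·(-4) + 0.4575·0 + (-0.4575)·0 + 0.6100·0 = -1.8300; e_2·v_3 = 0.6010·(-4) + (-0.7713)·0 + 0.0851·0 + 0.1915·0 = -2.4042.
u_3 = v_3 + 1.8300·e_1 + 2.4042·e_2 = (-1.7178, -1.0170, -0.6326, 1.5766).
‖u_3‖ = 2.6213, so e_3 = (-0.6553, -0.3880, -0.2413, 0.6015).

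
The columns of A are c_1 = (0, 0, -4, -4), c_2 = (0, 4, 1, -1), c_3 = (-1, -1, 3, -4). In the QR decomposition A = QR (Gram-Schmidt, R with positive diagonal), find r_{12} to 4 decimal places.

c_1 = (0, 0, -4, -4); ‖c_1‖ = 5.6569, so q_1 = (0.0000, 0.0000, -0.7071, -0.7071).
r_{12} = q_1·c_2 = 0.0000.

r_{12} = 0.0000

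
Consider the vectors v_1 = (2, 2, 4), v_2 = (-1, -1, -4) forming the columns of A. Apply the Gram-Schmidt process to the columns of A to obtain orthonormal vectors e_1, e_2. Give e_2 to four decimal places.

e_2 = (0.5774, 0.5774, -0.5774)

v_1 = (2, 2, 4); ‖v_1‖ = 4.8990, so e_1 = (0.4082, 0.4082, 0.8165).
e_1·v_2 = 0.4082·(-1) + 0.4082·(-1) + 0.8165·(-4) = -4.0825.
u_2 = v_2 + 4.0825·e_1 = (0.6667, 0.6667, -0.6667).
‖u_2‖ = 1.1547, so e_2 = (0.5774, 0.5774, -0.5774).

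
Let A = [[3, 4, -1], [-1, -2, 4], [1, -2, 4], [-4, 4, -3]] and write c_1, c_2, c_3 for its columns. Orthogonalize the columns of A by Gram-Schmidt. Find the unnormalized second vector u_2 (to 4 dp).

e_1 = c_1/‖c_1‖ = (3, -1, 1, -4)/5.1962 = (0.5774, -0.1925, 0.1925, -0.7698).
r_{12} = e_1·c_2 = -0.7698.
u_2 = c_2 + 0.7698·e_1 = (4.4444, -2.1481, -1.8519, 3.4074).

u_2 = (4.4444, -2.1481, -1.8519, 3.4074)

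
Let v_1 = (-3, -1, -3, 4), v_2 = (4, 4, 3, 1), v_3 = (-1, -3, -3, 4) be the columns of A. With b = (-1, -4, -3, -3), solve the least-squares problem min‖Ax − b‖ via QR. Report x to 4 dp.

q_1 = v_1/‖v_1‖ = (-3, -1, -3, 4)/5.9161 = (-0.5071, -0.1690, -0.5071, 0.6761).
r_{12} = q_1·v_2 = -3.5496.
u_2 = v_2 + 3.5496·q_1 = (2.2000, 3.4000, 1.2000, 3.4000).
‖u_2‖ = 5.4222, so q_2 = (0.4057, 0.6271, 0.2213, 0.6271).
r_{13} = q_1·v_3 = 5.2400; r_{23} = q_2·v_3 = -0.4426.
u_3 = v_3 − 5.2400·q_1 + 0.4426·q_2 = (1.8367, -1.8367, -0.2449, 0.7347).
‖u_3‖ = 2.7105, so q_3 = (0.6776, -0.6776, -0.0904, 0.2711).
Qᵀb = (0.6761, -5.4591, 1.4908).
Back-substitute: x_3 = 1.4908/2.7105 = 0.5500.
x_2 = (-5.4591 + 0.4426·0.5500)/5.4222 = -0.9619.
x_1 = (0.6761 + 3.5496·(-0.9619) − 5.2400·0.5500)/5.9161 = -0.9500.

x = (-0.9500, -0.9619, 0.5500)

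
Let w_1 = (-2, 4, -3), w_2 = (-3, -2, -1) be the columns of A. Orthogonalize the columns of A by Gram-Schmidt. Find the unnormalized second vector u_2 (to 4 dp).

q_1 = w_1/‖w_1‖ = (-2, 4, -3)/5.3852 = (-0.3714, 0.7428, -0.5571).
r_{12} = q_1·w_2 = 0.1857.
u_2 = w_2 − 0.1857·q_1 = (-2.9310, -2.1379, -0.8966).

u_2 = (-2.9310, -2.1379, -0.8966)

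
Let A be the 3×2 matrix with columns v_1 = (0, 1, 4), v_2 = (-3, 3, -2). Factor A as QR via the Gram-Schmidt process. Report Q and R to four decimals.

Q = [[0.0000, -0.6621], [0.2425, 0.7270], [0.9701, -0.1818]], R = [[4.1231, -1.2127], [0.0000, 4.5309]]

v_1 = (0, 1, 4); ‖v_1‖ = 4.1231, so q_1 = (0.0000, 0.2425, 0.9701).
q_1·v_2 = 0.0000·(-3) + 0.2425·3 + 0.9701·(-2) = -1.2127.
u_2 = v_2 + 1.2127·q_1 = (-3.0000, 3.2941, -0.8235).
‖u_2‖ = 4.5309, so q_2 = (-0.6621, 0.7270, -0.1818).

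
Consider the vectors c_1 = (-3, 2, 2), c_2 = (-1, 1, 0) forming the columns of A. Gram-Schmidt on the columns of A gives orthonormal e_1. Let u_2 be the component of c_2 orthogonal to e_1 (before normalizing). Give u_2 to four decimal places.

c_1 = (-3, 2, 2); ‖c_1‖ = 4.1231, so e_1 = (-0.7276, 0.4851, 0.4851).
e_1·c_2 = (-0.7276)·(-1) + 0.4851·1 + 0.4851·0 = 1.2127.
u_2 = c_2 − 1.2127·e_1 = (-0.1176, 0.4118, -0.5882).

u_2 = (-0.1176, 0.4118, -0.5882)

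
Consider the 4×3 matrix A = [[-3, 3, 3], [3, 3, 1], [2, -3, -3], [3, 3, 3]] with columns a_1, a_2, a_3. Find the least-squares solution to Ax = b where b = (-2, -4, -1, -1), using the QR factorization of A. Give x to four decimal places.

x = (-0.0161, -1.8629, 1.6371)

e_1 = a_1/‖a_1‖ = (-3, 3, 2, 3)/5.5678 = (-0.5388, 0.5388, 0.3592, 0.5388).
r_{12} = e_1·a_2 = 0.5388.
u_2 = a_2 − 0.5388·e_1 = (3.2903, 2.7097, -3.1935, 2.7097).
‖u_2‖ = 5.9758, so e_2 = (0.5506, 0.4534, -0.5344, 0.4534).
r_{13} = e_1·a_3 = -0.5388; r_{23} = e_2·a_3 = 5.0689.
u_3 = a_3 + 0.5388·e_1 − 5.0689·e_2 = (-0.0813, -1.0081, -0.0976, 0.9919).
‖u_3‖ = 1.4200, so e_3 = (-0.0573, -0.7100, -0.0687, 0.6985).
Qᵀb = (-1.9757, -2.8340, 2.3246).
Back-substitute: x_3 = 2.3246/1.4200 = 1.6371.
x_2 = (-2.8340 − 5.0689·1.6371)/5.9758 = -1.8629.
x_1 = (-1.9757 − 0.5388·(-1.8629) + 0.5388·1.6371)/5.5678 = -0.0161.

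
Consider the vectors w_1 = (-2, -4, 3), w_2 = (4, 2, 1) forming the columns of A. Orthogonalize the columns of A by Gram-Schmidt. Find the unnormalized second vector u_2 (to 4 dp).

q_1 = w_1/‖w_1‖ = (-2, -4, 3)/5.3852 = (-0.3714, -0.7428, 0.5571).
r_{12} = q_1·w_2 = -2.4140.
u_2 = w_2 + 2.4140·q_1 = (3.1034, 0.2069, 2.3448).

u_2 = (3.1034, 0.2069, 2.3448)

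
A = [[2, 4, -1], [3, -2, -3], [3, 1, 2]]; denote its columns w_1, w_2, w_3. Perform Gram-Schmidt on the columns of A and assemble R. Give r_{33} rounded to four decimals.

w_1 = (2, 3, 3); ‖w_1‖ = 4.6904, so q_1 = (0.4264, 0.6396, 0.6396).
q_1·w_2 = 0.4264·4 + 0.6396·(-2) + 0.6396·1 = 1.0660.
u_2 = w_2 − 1.0660·q_1 = (3.5455, -2.6818, 0.3182).
‖u_2‖ = 4.4569, so q_2 = (0.7955, -0.6017, 0.0714).
q_1·w_3 = 0.4264·(-1) + 0.6396·(-3) + 0.6396·2 = -1.0660; q_2·w_3 = 0.7955·(-1) + (-0.6017)·(-3) + 0.0714·2 = 1.1525.
u_3 = w_3 + 1.0660·q_1 − 1.1525·q_2 = (-1.4622, -1.6247, 2.5995).
r_{33} = ‖u_3‖ = 3.3964.

r_{33} = 3.3964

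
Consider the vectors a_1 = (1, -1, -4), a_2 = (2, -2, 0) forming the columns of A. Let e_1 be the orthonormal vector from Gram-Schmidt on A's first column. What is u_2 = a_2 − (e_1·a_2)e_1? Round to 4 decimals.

e_1 = a_1/‖a_1‖ = (1, -1, -4)/4.2426 = (0.2357, -0.2357, -0.9428).
r_{12} = e_1·a_2 = 0.9428.
u_2 = a_2 − 0.9428·e_1 = (1.7778, -1.7778, 0.8889).

u_2 = (1.7778, -1.7778, 0.8889)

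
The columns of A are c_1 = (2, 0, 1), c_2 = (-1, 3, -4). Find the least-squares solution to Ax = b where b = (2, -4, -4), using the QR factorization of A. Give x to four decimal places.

x = (0.1277, 0.1064)

c_1 = (2, 0, 1); ‖c_1‖ = 2.2361, so q_1 = (0.8944, 0.0000, 0.4472).
q_1·c_2 = 0.8944·(-1) + 0.0000·3 + 0.4472·(-4) = -2.6833.
u_2 = c_2 + 2.6833·q_1 = (1.4000, 3.0000, -2.8000).
‖u_2‖ = 4.3359, so q_2 = (0.3229, 0.6919, -0.6458).
Qᵀb = (0.0000, 0.4613).
Back-substitute: x_2 = 0.4613/4.3359 = 0.1064.
x_1 = (0.0000 + 2.6833·0.1064)/2.2361 = 0.1277.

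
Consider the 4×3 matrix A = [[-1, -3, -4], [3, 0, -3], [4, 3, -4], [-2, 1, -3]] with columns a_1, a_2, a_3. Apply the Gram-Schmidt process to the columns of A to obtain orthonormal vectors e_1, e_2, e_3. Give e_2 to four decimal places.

e_2 = (-0.7020, -0.3556, 0.3465, 0.5106)

a_1 = (-1, 3, 4, -2); ‖a_1‖ = 5.4772, so e_1 = (-0.1826, 0.5477, 0.7303, -0.3651).
e_1·a_2 = (-0.1826)·(-3) + 0.5477·0 + 0.7303·3 + (-0.3651)·1 = 2.3735.
u_2 = a_2 − 2.3735·e_1 = (-2.5667, -1.3000, 1.2667, 1.8667).
‖u_2‖ = 3.6560, so e_2 = (-0.7020, -0.3556, 0.3465, 0.5106).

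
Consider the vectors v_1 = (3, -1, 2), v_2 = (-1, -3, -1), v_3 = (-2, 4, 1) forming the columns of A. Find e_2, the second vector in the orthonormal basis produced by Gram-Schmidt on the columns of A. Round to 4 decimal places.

e_2 = (-0.1746, -0.9602, -0.2182)

e_1 = v_1/‖v_1‖ = (3, -1, 2)/3.7417 = (0.8018, -0.2673, 0.5345).
r_{12} = e_1·v_2 = -0.5345.
u_2 = v_2 + 0.5345·e_1 = (-0.5714, -3.1429, -0.7143).
‖u_2‖ = 3.2733, so e_2 = (-0.1746, -0.9602, -0.2182).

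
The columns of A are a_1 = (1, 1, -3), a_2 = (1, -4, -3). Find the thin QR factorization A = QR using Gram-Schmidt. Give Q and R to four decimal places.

q_1 = a_1/‖a_1‖ = (1, 1, -3)/3.3166 = (0.3015, 0.3015, -0.9045).
r_{12} = q_1·a_2 = 1.8091.
u_2 = a_2 − 1.8091·q_1 = (0.4545, -4.5455, -1.3636).
‖u_2‖ = 4.7673, so q_2 = (0.0953, -0.9535, -0.2860).

Q = [[0.3015, 0.0953], [0.3015, -0.9535], [-0.9045, -0.2860]], R = [[3.3166, 1.8091], [0.0000, 4.7673]]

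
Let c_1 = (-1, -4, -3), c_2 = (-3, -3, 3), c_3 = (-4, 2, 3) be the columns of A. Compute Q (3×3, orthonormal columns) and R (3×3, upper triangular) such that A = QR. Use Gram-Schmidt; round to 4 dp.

c_1 = (-1, -4, -3); ‖c_1‖ = 5.0990, so q_1 = (-0.1961, -0.7845, -0.5883).
q_1·c_2 = (-0.1961)·(-3) + (-0.7845)·(-3) + (-0.5883)·3 = 1.1767.
u_2 = c_2 − 1.1767·q_1 = (-2.7692, -2.0769, 3.6923).
‖u_2‖ = 5.0612, so q_2 = (-0.5472, -0.4104, 0.7295).
q_1·c_3 = (-0.1961)·(-4) + (-0.7845)·2 + (-0.5883)·3 = -2.5495; q_2·c_3 = (-0.5472)·(-4) + (-0.4104)·2 + 0.7295·3 = 3.5565.
u_3 = c_3 + 2.5495·q_1 − 3.5565·q_2 = (-2.5541, 1.4595, -1.0946).
‖u_3‖ = 3.1387, so q_3 = (-0.8137, 0.4650, -0.3487).

Q = [[-0.1961, -0.5472, -0.8137], [-0.7845, -0.4104, 0.4650], [-0.5883, 0.7295, -0.3487]], R = [[5.0990, 1.1767, -2.5495], [0.0000, 5.0612, 3.5565], [0.0000, 0.0000, 3.1387]]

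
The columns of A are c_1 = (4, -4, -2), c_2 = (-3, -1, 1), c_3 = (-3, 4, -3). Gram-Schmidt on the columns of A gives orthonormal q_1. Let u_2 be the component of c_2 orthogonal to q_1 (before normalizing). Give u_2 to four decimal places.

u_2 = (-1.8889, -2.1111, 0.4444)

c_1 = (4, -4, -2); ‖c_1‖ = 6.0000, so q_1 = (0.6667, -0.6667, -0.3333).
q_1·c_2 = 0.6667·(-3) + (-0.6667)·(-1) + (-0.3333)·1 = -1.6667.
u_2 = c_2 + 1.6667·q_1 = (-1.8889, -2.1111, 0.4444).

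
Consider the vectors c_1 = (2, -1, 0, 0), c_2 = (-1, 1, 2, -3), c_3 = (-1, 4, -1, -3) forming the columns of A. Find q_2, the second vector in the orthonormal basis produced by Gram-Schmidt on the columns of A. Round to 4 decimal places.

c_1 = (2, -1, 0, 0); ‖c_1‖ = 2.2361, so q_1 = (0.8944, -0.4472, 0.0000, 0.0000).
q_1·c_2 = 0.8944·(-1) + (-0.4472)·1 + 0.0000·2 + 0.0000·(-3) = -1.3416.
u_2 = c_2 + 1.3416·q_1 = (0.2000, 0.4000, 2.0000, -3.0000).
‖u_2‖ = 3.6332, so q_2 = (0.0550, 0.1101, 0.5505, -0.8257).

q_2 = (0.0550, 0.1101, 0.5505, -0.8257)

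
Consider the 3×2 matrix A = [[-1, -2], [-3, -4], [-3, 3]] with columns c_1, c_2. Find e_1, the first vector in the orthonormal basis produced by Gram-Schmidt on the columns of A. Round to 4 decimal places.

e_1 = (-0.2294, -0.6882, -0.6882)

e_1 = c_1/‖c_1‖ = (-1, -3, -3)/4.3589 = (-0.2294, -0.6882, -0.6882).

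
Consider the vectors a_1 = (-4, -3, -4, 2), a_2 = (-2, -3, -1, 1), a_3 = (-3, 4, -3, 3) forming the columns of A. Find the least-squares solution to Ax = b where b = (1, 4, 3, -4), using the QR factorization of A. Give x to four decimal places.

a_1 = (-4, -3, -4, 2); ‖a_1‖ = 6.7082, so e_1 = (-0.5963, -0.4472, -0.5963, 0.2981).
e_1·a_2 = (-0.5963)·(-2) + (-0.4472)·(-3) + (-0.5963)·(-1) + 0.2981·1 = 3.4286.
u_2 = a_2 − 3.4286·e_1 = (0.0444, -1.4667, 1.0444, -0.0222).
‖u_2‖ = 1.8012, so e_2 = (0.0247, -0.8143, 0.5798, -0.0123).
e_1·a_3 = (-0.5963)·(-3) + (-0.4472)·4 + (-0.5963)·(-3) + 0.2981·3 = 2.6833; e_2·a_3 = 0.0247·(-3) + (-0.8143)·4 + 0.5798·(-3) + (-0.0123)·3 = -5.1076.
u_3 = a_3 − 2.6833·e_1 + 5.1076·e_2 = (-1.2740, 1.0411, 1.5616, 2.1370).
‖u_3‖ = 3.1165, so e_3 = (-0.4088, 0.3341, 0.5011, 0.6857).
Qᵀb = (-5.3666, -1.4435, -0.3121).
Back-substitute: x_3 = -0.3121/3.1165 = -0.1001.
x_2 = (-1.4435 + 5.1076·(-0.1001))/1.8012 = -1.0853.
x_1 = (-5.3666 − 3.4286·(-1.0853) − 2.6833·(-0.1001))/6.7082 = -0.2052.

x = (-0.2052, -1.0853, -0.1001)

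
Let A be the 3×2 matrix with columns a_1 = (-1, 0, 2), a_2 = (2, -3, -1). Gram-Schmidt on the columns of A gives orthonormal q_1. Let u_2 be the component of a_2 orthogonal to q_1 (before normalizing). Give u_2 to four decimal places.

u_2 = (1.2000, -3.0000, 0.6000)

q_1 = a_1/‖a_1‖ = (-1, 0, 2)/2.2361 = (-0.4472, 0.0000, 0.8944).
r_{12} = q_1·a_2 = -1.7889.
u_2 = a_2 + 1.7889·q_1 = (1.2000, -3.0000, 0.6000).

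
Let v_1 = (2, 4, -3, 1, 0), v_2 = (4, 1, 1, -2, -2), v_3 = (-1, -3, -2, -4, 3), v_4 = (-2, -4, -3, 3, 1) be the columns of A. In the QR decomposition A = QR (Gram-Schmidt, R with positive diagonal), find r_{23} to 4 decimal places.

v_1 = (2, 4, -3, 1, 0); ‖v_1‖ = 5.4772, so e_1 = (0.3651, 0.7303, -0.5477, 0.1826, 0.0000).
e_1·v_2 = 0.3651·4 + 0.7303·1 + (-0.5477)·1 + 0.1826·(-2) + 0.0000·(-2) = 1.2780.
u_2 = v_2 − 1.2780·e_1 = (3.5333, 0.0667, 1.7000, -2.2333, -2.0000).
‖u_2‖ = 4.9363, so e_2 = (0.7158, 0.0135, 0.3444, -0.4524, -0.4052).
r_{23} = e_2·v_3 = -0.8508.

r_{23} = -0.8508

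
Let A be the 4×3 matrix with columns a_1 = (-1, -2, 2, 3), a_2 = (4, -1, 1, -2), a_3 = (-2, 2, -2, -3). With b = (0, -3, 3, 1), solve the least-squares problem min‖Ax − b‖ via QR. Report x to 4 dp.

a_1 = (-1, -2, 2, 3); ‖a_1‖ = 4.2426, so q_1 = (-0.2357, -0.4714, 0.4714, 0.7071).
q_1·a_2 = (-0.2357)·4 + (-0.4714)·(-1) + 0.4714·1 + 0.7071·(-2) = -1.4142.
u_2 = a_2 + 1.4142·q_1 = (3.6667, -1.6667, 1.6667, -1.0000).
‖u_2‖ = 4.4721, so q_2 = (0.8199, -0.3727, 0.3727, -0.2236).
q_1·a_3 = (-0.2357)·(-2) + (-0.4714)·2 + 0.4714·(-2) + 0.7071·(-3) = -3.5355; q_2·a_3 = 0.8199·(-2) + (-0.3727)·2 + 0.3727·(-2) + (-0.2236)·(-3) = -2.4597.
u_3 = a_3 + 3.5355·q_1 + 2.4597·q_2 = (-0.8167, -0.5833, 0.5833, -1.0500).
‖u_3‖ = 1.5652, so q_3 = (-0.5217, -0.3727, 0.3727, -0.6708).
Qᵀb = (3.5355, 2.0125, 1.5652).
Back-substitute: x_3 = 1.5652/1.5652 = 1.0000.
x_2 = (2.0125 + 2.4597·1.0000)/4.4721 = 1.0000.
x_1 = (3.5355 + 1.4142·1.0000 + 3.5355·1.0000)/4.2426 = 2.0000.

x = (2.0000, 1.0000, 1.0000)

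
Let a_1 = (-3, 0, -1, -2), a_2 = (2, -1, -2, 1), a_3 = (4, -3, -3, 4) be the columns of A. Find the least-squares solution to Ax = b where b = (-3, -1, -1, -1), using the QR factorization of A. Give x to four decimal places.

x = (1.1810, -0.9714, 0.6095)

a_1 = (-3, 0, -1, -2); ‖a_1‖ = 3.7417, so e_1 = (-0.8018, 0.0000, -0.2673, -0.5345).
e_1·a_2 = (-0.8018)·2 + 0.0000·(-1) + (-0.2673)·(-2) + (-0.5345)·1 = -1.6036.
u_2 = a_2 + 1.6036·e_1 = (0.7143, -1.0000, -2.4286, 0.1429).
‖u_2‖ = 2.7255, so e_2 = (0.2621, -0.3669, -0.8910, 0.0524).
e_1·a_3 = (-0.8018)·4 + 0.0000·(-3) + (-0.2673)·(-3) + (-0.5345)·4 = -4.5434; e_2·a_3 = 0.2621·4 + (-0.3669)·(-3) + (-0.8910)·(-3) + 0.0524·4 = 5.0318.
u_3 = a_3 + 4.5434·e_1 − 5.0318·e_2 = (-0.9615, -1.1538, 0.2692, 1.3077).
‖u_3‖ = 2.0096, so e_3 = (-0.4785, -0.5742, 0.1340, 0.6507).
Qᵀb = (3.2071, 0.4193, 1.2249).
Back-substitute: x_3 = 1.2249/2.0096 = 0.6095.
x_2 = (0.4193 − 5.0318·0.6095)/2.7255 = -0.9714.
x_1 = (3.2071 + 1.6036·(-0.9714) + 4.5434·0.6095)/3.7417 = 1.1810.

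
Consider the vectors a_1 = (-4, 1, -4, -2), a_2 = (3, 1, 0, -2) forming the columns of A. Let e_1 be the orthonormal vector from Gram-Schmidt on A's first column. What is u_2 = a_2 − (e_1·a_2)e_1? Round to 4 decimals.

e_1 = a_1/‖a_1‖ = (-4, 1, -4, -2)/6.0828 = (-0.6576, 0.1644, -0.6576, -0.3288).
r_{12} = e_1·a_2 = -1.1508.
u_2 = a_2 + 1.1508·e_1 = (2.2432, 1.1892, -0.7568, -2.3784).

u_2 = (2.2432, 1.1892, -0.7568, -2.3784)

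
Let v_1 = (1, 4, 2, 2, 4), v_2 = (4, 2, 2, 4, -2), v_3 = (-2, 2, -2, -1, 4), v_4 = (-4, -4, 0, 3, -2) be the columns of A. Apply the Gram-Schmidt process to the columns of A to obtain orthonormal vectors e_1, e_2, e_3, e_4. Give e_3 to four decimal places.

e_1 = v_1/‖v_1‖ = (1, 4, 2, 2, 4)/6.4031 = (0.1562, 0.6247, 0.3123, 0.3123, 0.6247).
r_{12} = e_1·v_2 = 2.4988.
u_2 = v_2 − 2.4988·e_1 = (3.6098, 0.4390, 1.2195, 3.2195, -3.5610).
‖u_2‖ = 6.1446, so e_2 = (0.5875, 0.0714, 0.1985, 0.5240, -0.5795).
r_{13} = e_1·v_3 = 2.4988; r_{23} = e_2·v_3 = -4.2711.
u_3 = v_3 − 2.4988·e_1 + 4.2711·e_2 = (0.1189, 0.7442, -1.9328, 0.4574, -0.0362).
‖u_3‖ = 2.1247, so e_3 = (0.0559, 0.3503, -0.9097, 0.2153, -0.0170).

e_3 = (0.0559, 0.3503, -0.9097, 0.2153, -0.0170)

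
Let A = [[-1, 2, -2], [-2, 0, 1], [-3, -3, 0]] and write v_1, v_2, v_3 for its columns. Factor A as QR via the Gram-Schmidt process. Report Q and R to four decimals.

Q = [[-0.2673, 0.8111, -0.5203], [-0.5345, 0.3244, 0.7804], [-0.8018, -0.4867, -0.3468]], R = [[3.7417, 1.8708, 0.0000], [0.0000, 3.0822, -1.2978], [0.0000, 0.0000, 1.8209]]

v_1 = (-1, -2, -3); ‖v_1‖ = 3.7417, so q_1 = (-0.2673, -0.5345, -0.8018).
q_1·v_2 = (-0.2673)·2 + (-0.5345)·0 + (-0.8018)·(-3) = 1.8708.
u_2 = v_2 − 1.8708·q_1 = (2.5000, 1.0000, -1.5000).
‖u_2‖ = 3.0822, so q_2 = (0.8111, 0.3244, -0.4867).
q_1·v_3 = (-0.2673)·(-2) + (-0.5345)·1 + (-0.8018)·0 = 0.0000; q_2·v_3 = 0.8111·(-2) + 0.3244·1 + (-0.4867)·0 = -1.2978.
u_3 = v_3 + 0.0000·q_1 + 1.2978·q_2 = (-0.9474, 1.4211, -0.6316).
‖u_3‖ = 1.8209, so q_3 = (-0.5203, 0.7804, -0.3468).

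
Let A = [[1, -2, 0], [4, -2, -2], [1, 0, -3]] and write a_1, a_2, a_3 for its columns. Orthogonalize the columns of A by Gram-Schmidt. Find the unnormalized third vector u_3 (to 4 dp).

e_1 = a_1/‖a_1‖ = (1, 4, 1)/4.2426 = (0.2357, 0.9428, 0.2357).
r_{12} = e_1·a_2 = -2.3570.
u_2 = a_2 + 2.3570·e_1 = (-1.4444, 0.2222, 0.5556).
‖u_2‖ = 1.5635, so e_2 = (-0.9239, 0.1421, 0.3553).
r_{13} = e_1·a_3 = -2.5927; r_{23} = e_2·a_3 = -1.3503.
u_3 = a_3 + 2.5927·e_1 + 1.3503·e_2 = (-0.6364, 0.6364, -1.9091).

u_3 = (-0.6364, 0.6364, -1.9091)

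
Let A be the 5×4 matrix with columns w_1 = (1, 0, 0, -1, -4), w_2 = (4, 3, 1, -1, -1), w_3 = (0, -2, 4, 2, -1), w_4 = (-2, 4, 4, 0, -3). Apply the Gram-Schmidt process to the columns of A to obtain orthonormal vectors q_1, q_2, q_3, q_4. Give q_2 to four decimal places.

q_2 = (0.7220, 0.6189, 0.2063, -0.1031, 0.2063)

w_1 = (1, 0, 0, -1, -4); ‖w_1‖ = 4.2426, so q_1 = (0.2357, 0.0000, 0.0000, -0.2357, -0.9428).
q_1·w_2 = 0.2357·4 + 0.0000·3 + 0.0000·1 + (-0.2357)·(-1) + (-0.9428)·(-1) = 2.1213.
u_2 = w_2 − 2.1213·q_1 = (3.5000, 3.0000, 1.0000, -0.5000, 1.0000).
‖u_2‖ = 4.8477, so q_2 = (0.7220, 0.6189, 0.2063, -0.1031, 0.2063).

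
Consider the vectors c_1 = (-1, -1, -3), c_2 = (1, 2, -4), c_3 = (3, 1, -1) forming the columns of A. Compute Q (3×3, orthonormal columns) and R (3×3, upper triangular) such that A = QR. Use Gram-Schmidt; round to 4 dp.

q_1 = c_1/‖c_1‖ = (-1, -1, -3)/3.3166 = (-0.3015, -0.3015, -0.9045).
r_{12} = q_1·c_2 = 2.7136.
u_2 = c_2 − 2.7136·q_1 = (1.8182, 2.8182, -1.5455).
‖u_2‖ = 3.6927, so q_2 = (0.4924, 0.7632, -0.4185).
r_{13} = q_1·c_3 = -0.3015; r_{23} = q_2·c_3 = 2.6588.
u_3 = c_3 + 0.3015·q_1 − 2.6588·q_2 = (1.6000, -1.1200, -0.1600).
‖u_3‖ = 1.9596, so q_3 = (0.8165, -0.5715, -0.0816).

Q = [[-0.3015, 0.4924, 0.8165], [-0.3015, 0.7632, -0.5715], [-0.9045, -0.4185, -0.0816]], R = [[3.3166, 2.7136, -0.3015], [0.0000, 3.6927, 2.6588], [0.0000, 0.0000, 1.9596]]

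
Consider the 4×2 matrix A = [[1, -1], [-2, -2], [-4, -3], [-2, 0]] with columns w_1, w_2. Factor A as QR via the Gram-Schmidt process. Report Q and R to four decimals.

e_1 = w_1/‖w_1‖ = (1, -2, -4, -2)/5.0000 = (0.2000, -0.4000, -0.8000, -0.4000).
r_{12} = e_1·w_2 = 3.0000.
u_2 = w_2 − 3.0000·e_1 = (-1.6000, -0.8000, -0.6000, 1.2000).
‖u_2‖ = 2.2361, so e_2 = (-0.7155, -0.3578, -0.2683, 0.5367).

Q = [[0.2000, -0.7155], [-0.4000, -0.3578], [-0.8000, -0.2683], [-0.4000, 0.5367]], R = [[5.0000, 3.0000], [0.0000, 2.2361]]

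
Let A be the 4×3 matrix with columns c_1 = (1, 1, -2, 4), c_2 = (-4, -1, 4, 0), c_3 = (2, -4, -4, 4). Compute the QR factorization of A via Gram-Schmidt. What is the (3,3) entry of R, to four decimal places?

r_{33} = 5.2976

e_1 = c_1/‖c_1‖ = (1, 1, -2, 4)/4.6904 = (0.2132, 0.2132, -0.4264, 0.8528).
r_{12} = e_1·c_2 = -2.7716.
u_2 = c_2 + 2.7716·e_1 = (-3.4091, -0.4091, 2.8182, 2.3636).
‖u_2‖ = 5.0317, so e_2 = (-0.6775, -0.0813, 0.5601, 0.4697).
r_{13} = e_1·c_3 = 4.6904; r_{23} = e_2·c_3 = -1.3912.
u_3 = c_3 − 4.6904·e_1 + 1.3912·e_2 = (0.0575, -5.1131, -1.2208, 0.6535).
r_{33} = ‖u_3‖ = 5.2976.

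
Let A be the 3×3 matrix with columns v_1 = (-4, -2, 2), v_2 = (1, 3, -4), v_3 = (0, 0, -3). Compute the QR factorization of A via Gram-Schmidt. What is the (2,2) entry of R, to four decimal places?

q_1 = v_1/‖v_1‖ = (-4, -2, 2)/4.8990 = (-0.8165, -0.4082, 0.4082).
r_{12} = q_1·v_2 = -3.6742.
u_2 = v_2 + 3.6742·q_1 = (-2.0000, 1.5000, -2.5000).
r_{22} = ‖u_2‖ = 3.5355.

r_{22} = 3.5355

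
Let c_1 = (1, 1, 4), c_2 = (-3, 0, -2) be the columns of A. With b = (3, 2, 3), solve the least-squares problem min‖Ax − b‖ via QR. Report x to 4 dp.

q_1 = c_1/‖c_1‖ = (1, 1, 4)/4.2426 = (0.2357, 0.2357, 0.9428).
r_{12} = q_1·c_2 = -2.5927.
u_2 = c_2 + 2.5927·q_1 = (-2.3889, 0.6111, 0.4444).
‖u_2‖ = 2.5055, so q_2 = (-0.9534, 0.2439, 0.1774).
Qᵀb = (4.0069, -1.8404).
Back-substitute: x_2 = -1.8404/2.5055 = -0.7345.
x_1 = (4.0069 + 2.5927·(-0.7345))/4.2426 = 0.4956.

x = (0.4956, -0.7345)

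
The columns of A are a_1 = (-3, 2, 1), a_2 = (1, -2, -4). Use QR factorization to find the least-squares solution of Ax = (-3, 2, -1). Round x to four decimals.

a_1 = (-3, 2, 1); ‖a_1‖ = 3.7417, so e_1 = (-0.8018, 0.5345, 0.2673).
e_1·a_2 = (-0.8018)·1 + 0.5345·(-2) + 0.2673·(-4) = -2.9399.
u_2 = a_2 + 2.9399·e_1 = (-1.3571, -0.4286, -3.2143).
‖u_2‖ = 3.5153, so e_2 = (-0.3861, -0.1219, -0.9144).
Qᵀb = (3.2071, 1.8288).
Back-substitute: x_2 = 1.8288/3.5153 = 0.5202.
x_1 = (3.2071 + 2.9399·0.5202)/3.7417 = 1.2659.

x = (1.2659, 0.5202)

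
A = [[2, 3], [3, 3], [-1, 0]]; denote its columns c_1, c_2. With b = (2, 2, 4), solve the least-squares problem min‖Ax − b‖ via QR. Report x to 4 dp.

c_1 = (2, 3, -1); ‖c_1‖ = 3.7417, so q_1 = (0.5345, 0.8018, -0.2673).
q_1·c_2 = 0.5345·3 + 0.8018·3 + (-0.2673)·0 = 4.0089.
u_2 = c_2 − 4.0089·q_1 = (0.8571, -0.2143, 1.0714).
‖u_2‖ = 1.3887, so q_2 = (0.6172, -0.1543, 0.7715).
Qᵀb = (1.6036, 4.0119).
Back-substitute: x_2 = 4.0119/1.3887 = 2.8889.
x_1 = (1.6036 − 4.0089·2.8889)/3.7417 = -2.6667.

x = (-2.6667, 2.8889)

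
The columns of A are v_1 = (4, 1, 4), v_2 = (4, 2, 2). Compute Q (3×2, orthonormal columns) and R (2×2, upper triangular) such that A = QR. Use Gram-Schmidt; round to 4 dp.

Q = [[0.6963, 0.4526], [0.1741, 0.6465], [0.6963, -0.6142]], R = [[5.7446, 4.5260], [0.0000, 1.8749]]

e_1 = v_1/‖v_1‖ = (4, 1, 4)/5.7446 = (0.6963, 0.1741, 0.6963).
r_{12} = e_1·v_2 = 4.5260.
u_2 = v_2 − 4.5260·e_1 = (0.8485, 1.2121, -1.1515).
‖u_2‖ = 1.8749, so e_2 = (0.4526, 0.6465, -0.6142).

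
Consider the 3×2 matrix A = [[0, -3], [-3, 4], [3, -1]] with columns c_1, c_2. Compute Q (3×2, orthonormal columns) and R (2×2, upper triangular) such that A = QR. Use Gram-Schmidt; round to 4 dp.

Q = [[0.0000, -0.8165], [-0.7071, 0.4082], [0.7071, 0.4082]], R = [[4.2426, -3.5355], [0.0000, 3.6742]]

c_1 = (0, -3, 3); ‖c_1‖ = 4.2426, so e_1 = (0.0000, -0.7071, 0.7071).
e_1·c_2 = 0.0000·(-3) + (-0.7071)·4 + 0.7071·(-1) = -3.5355.
u_2 = c_2 + 3.5355·e_1 = (-3.0000, 1.5000, 1.5000).
‖u_2‖ = 3.6742, so e_2 = (-0.8165, 0.4082, 0.4082).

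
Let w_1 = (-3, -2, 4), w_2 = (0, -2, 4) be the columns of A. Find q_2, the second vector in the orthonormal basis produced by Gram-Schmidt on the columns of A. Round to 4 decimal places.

q_2 = (0.8305, -0.2491, 0.4983)

w_1 = (-3, -2, 4); ‖w_1‖ = 5.3852, so q_1 = (-0.5571, -0.3714, 0.7428).
q_1·w_2 = (-0.5571)·0 + (-0.3714)·(-2) + 0.7428·4 = 3.7139.
u_2 = w_2 − 3.7139·q_1 = (2.0690, -0.6207, 1.2414).
‖u_2‖ = 2.4914, so q_2 = (0.8305, -0.2491, 0.4983).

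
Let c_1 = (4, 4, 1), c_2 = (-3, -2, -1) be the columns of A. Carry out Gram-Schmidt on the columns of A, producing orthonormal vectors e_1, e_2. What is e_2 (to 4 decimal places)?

e_1 = c_1/‖c_1‖ = (4, 4, 1)/5.7446 = (0.6963, 0.6963, 0.1741).
r_{12} = e_1·c_2 = -3.6556.
u_2 = c_2 + 3.6556·e_1 = (-0.4545, 0.5455, -0.3636).
‖u_2‖ = 0.7977, so e_2 = (-0.5698, 0.6838, -0.4558).

e_2 = (-0.5698, 0.6838, -0.4558)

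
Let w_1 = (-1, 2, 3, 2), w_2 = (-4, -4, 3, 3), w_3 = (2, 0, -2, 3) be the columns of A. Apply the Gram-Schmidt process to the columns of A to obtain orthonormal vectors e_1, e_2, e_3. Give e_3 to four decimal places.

e_3 = (0.3928, -0.0576, -0.3858, 0.8328)

e_1 = w_1/‖w_1‖ = (-1, 2, 3, 2)/4.2426 = (-0.2357, 0.4714, 0.7071, 0.4714).
r_{12} = e_1·w_2 = 2.5927.
u_2 = w_2 − 2.5927·e_1 = (-3.3889, -5.2222, 1.1667, 1.7778).
‖u_2‖ = 6.5786, so e_2 = (-0.5151, -0.7938, 0.1773, 0.2702).
r_{13} = e_1·w_3 = -0.4714; r_{23} = e_2·w_3 = -0.5743.
u_3 = w_3 + 0.4714·e_1 + 0.5743·e_2 = (1.5931, -0.2336, -1.5648, 3.3774).
‖u_3‖ = 4.0556, so e_3 = (0.3928, -0.0576, -0.3858, 0.8328).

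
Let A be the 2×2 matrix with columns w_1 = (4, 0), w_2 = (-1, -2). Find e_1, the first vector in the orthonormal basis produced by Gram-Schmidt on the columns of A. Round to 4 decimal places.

e_1 = w_1/‖w_1‖ = (4, 0)/4.0000 = (1.0000, 0.0000).

e_1 = (1.0000, 0.0000)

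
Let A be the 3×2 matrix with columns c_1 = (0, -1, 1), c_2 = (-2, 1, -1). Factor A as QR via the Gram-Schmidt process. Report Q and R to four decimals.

c_1 = (0, -1, 1); ‖c_1‖ = 1.4142, so e_1 = (0.0000, -0.7071, 0.7071).
e_1·c_2 = 0.0000·(-2) + (-0.7071)·1 + 0.7071·(-1) = -1.4142.
u_2 = c_2 + 1.4142·e_1 = (-2.0000, 0.0000, 0.0000).
‖u_2‖ = 2.0000, so e_2 = (-1.0000, 0.0000, 0.0000).

Q = [[0.0000, -1.0000], [-0.7071, 0.0000], [0.7071, 0.0000]], R = [[1.4142, -1.4142], [0.0000, 2.0000]]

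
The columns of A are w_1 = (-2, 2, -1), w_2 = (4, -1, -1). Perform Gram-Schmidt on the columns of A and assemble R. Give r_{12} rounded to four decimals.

r_{12} = -3.0000

w_1 = (-2, 2, -1); ‖w_1‖ = 3.0000, so e_1 = (-0.6667, 0.6667, -0.3333).
r_{12} = e_1·w_2 = -3.0000.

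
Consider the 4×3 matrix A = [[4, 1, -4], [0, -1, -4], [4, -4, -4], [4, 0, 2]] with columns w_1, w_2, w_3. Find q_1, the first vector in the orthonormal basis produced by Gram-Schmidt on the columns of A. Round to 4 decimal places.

q_1 = (0.5774, 0.0000, 0.5774, 0.5774)

w_1 = (4, 0, 4, 4); ‖w_1‖ = 6.9282, so q_1 = (0.5774, 0.0000, 0.5774, 0.5774).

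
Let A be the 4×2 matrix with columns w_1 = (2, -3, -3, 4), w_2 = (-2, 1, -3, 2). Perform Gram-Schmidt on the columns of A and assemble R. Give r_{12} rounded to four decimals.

r_{12} = 1.6222

e_1 = w_1/‖w_1‖ = (2, -3, -3, 4)/6.1644 = (0.3244, -0.4867, -0.4867, 0.6489).
r_{12} = e_1·w_2 = 1.6222.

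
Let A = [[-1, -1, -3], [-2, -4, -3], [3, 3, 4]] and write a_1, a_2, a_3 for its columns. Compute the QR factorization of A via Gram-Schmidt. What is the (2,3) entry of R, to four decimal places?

r_{23} = 0.0000

a_1 = (-1, -2, 3); ‖a_1‖ = 3.7417, so q_1 = (-0.2673, -0.5345, 0.8018).
q_1·a_2 = (-0.2673)·(-1) + (-0.5345)·(-4) + 0.8018·3 = 4.8107.
u_2 = a_2 − 4.8107·q_1 = (0.2857, -1.4286, -0.8571).
‖u_2‖ = 1.6903, so q_2 = (0.1690, -0.8452, -0.5071).
r_{23} = q_2·a_3 = 0.0000.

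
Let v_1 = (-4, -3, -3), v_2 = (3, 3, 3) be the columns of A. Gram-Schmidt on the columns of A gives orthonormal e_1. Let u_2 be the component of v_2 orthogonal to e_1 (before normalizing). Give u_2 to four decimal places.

u_2 = (-0.5294, 0.3529, 0.3529)

e_1 = v_1/‖v_1‖ = (-4, -3, -3)/5.8310 = (-0.6860, -0.5145, -0.5145).
r_{12} = e_1·v_2 = -5.1450.
u_2 = v_2 + 5.1450·e_1 = (-0.5294, 0.3529, 0.3529).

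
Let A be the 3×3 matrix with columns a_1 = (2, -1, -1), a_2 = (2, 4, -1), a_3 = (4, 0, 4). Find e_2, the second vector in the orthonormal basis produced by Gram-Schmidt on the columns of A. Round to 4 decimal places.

e_2 = (0.3651, 0.9129, -0.1826)

a_1 = (2, -1, -1); ‖a_1‖ = 2.4495, so e_1 = (0.8165, -0.4082, -0.4082).
e_1·a_2 = 0.8165·2 + (-0.4082)·4 + (-0.4082)·(-1) = 0.4082.
u_2 = a_2 − 0.4082·e_1 = (1.6667, 4.1667, -0.8333).
‖u_2‖ = 4.5644, so e_2 = (0.3651, 0.9129, -0.1826).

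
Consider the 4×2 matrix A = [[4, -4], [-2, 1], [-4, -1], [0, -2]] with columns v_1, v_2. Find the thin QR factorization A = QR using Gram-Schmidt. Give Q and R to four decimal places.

v_1 = (4, -2, -4, 0); ‖v_1‖ = 6.0000, so q_1 = (0.6667, -0.3333, -0.6667, 0.0000).
q_1·v_2 = 0.6667·(-4) + (-0.3333)·1 + (-0.6667)·(-1) + 0.0000·(-2) = -2.3333.
u_2 = v_2 + 2.3333·q_1 = (-2.4444, 0.2222, -2.5556, -2.0000).
‖u_2‖ = 4.0689, so q_2 = (-0.6008, 0.0546, -0.6281, -0.4915).

Q = [[0.6667, -0.6008], [-0.3333, 0.0546], [-0.6667, -0.6281], [0.0000, -0.4915]], R = [[6.0000, -2.3333], [0.0000, 4.0689]]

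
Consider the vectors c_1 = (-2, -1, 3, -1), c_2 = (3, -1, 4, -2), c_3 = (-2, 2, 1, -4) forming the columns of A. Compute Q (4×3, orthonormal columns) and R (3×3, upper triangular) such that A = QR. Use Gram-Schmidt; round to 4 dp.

Q = [[-0.5164, 0.8468, -0.1270], [-0.2582, -0.0806, 0.5833], [0.7746, 0.4436, -0.1527], [-0.2582, -0.2823, -0.7876]], R = [[3.8730, 2.3238, 2.3238], [0.0000, 4.9598, -0.2823], [0.0000, 0.0000, 4.4182]]

c_1 = (-2, -1, 3, -1); ‖c_1‖ = 3.8730, so e_1 = (-0.5164, -0.2582, 0.7746, -0.2582).
e_1·c_2 = (-0.5164)·3 + (-0.2582)·(-1) + 0.7746·4 + (-0.2582)·(-2) = 2.3238.
u_2 = c_2 − 2.3238·e_1 = (4.2000, -0.4000, 2.2000, -1.4000).
‖u_2‖ = 4.9598, so e_2 = (0.8468, -0.0806, 0.4436, -0.2823).
e_1·c_3 = (-0.5164)·(-2) + (-0.2582)·2 + 0.7746·1 + (-0.2582)·(-4) = 2.3238; e_2·c_3 = 0.8468·(-2) + (-0.0806)·2 + 0.4436·1 + (-0.2823)·(-4) = -0.2823.
u_3 = c_3 − 2.3238·e_1 + 0.2823·e_2 = (-0.5610, 2.5772, -0.6748, -3.4797).
‖u_3‖ = 4.4182, so e_3 = (-0.1270, 0.5833, -0.1527, -0.7876).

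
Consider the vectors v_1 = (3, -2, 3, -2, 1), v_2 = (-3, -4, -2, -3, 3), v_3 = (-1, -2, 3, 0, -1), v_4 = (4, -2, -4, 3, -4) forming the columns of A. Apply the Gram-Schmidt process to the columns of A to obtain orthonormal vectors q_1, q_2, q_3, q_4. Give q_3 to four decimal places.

v_1 = (3, -2, 3, -2, 1); ‖v_1‖ = 5.1962, so q_1 = (0.5774, -0.3849, 0.5774, -0.3849, 0.1925).
q_1·v_2 = 0.5774·(-3) + (-0.3849)·(-4) + 0.5774·(-2) + (-0.3849)·(-3) + 0.1925·3 = 0.3849.
u_2 = v_2 − 0.3849·q_1 = (-3.2222, -3.8519, -2.2222, -2.8519, 2.9259).
‖u_2‖ = 6.8448, so q_2 = (-0.4708, -0.5627, -0.3247, -0.4166, 0.4275).
q_1·v_3 = 0.5774·(-1) + (-0.3849)·(-2) + 0.5774·3 + (-0.3849)·0 + 0.1925·(-1) = 1.7321; q_2·v_3 = (-0.4708)·(-1) + (-0.5627)·(-2) + (-0.3247)·3 + (-0.4166)·0 + 0.4275·(-1) = 0.1948.
u_3 = v_3 − 1.7321·q_1 − 0.1948·q_2 = (-1.9083, -1.2237, 2.0632, 0.7478, -1.4166).
‖u_3‖ = 3.4586, so q_3 = (-0.5518, -0.3538, 0.5966, 0.2162, -0.4096).

q_3 = (-0.5518, -0.3538, 0.5966, 0.2162, -0.4096)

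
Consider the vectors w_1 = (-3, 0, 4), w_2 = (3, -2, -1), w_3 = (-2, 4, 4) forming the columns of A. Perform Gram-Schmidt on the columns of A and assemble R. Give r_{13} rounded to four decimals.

q_1 = w_1/‖w_1‖ = (-3, 0, 4)/5.0000 = (-0.6000, 0.0000, 0.8000).
r_{13} = q_1·w_3 = 4.4000.

r_{13} = 4.4000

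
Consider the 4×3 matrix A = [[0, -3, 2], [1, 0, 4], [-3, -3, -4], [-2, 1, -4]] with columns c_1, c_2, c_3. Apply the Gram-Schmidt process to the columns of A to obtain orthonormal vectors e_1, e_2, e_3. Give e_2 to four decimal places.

c_1 = (0, 1, -3, -2); ‖c_1‖ = 3.7417, so e_1 = (0.0000, 0.2673, -0.8018, -0.5345).
e_1·c_2 = 0.0000·(-3) + 0.2673·0 + (-0.8018)·(-3) + (-0.5345)·1 = 1.8708.
u_2 = c_2 − 1.8708·e_1 = (-3.0000, -0.5000, -1.5000, 2.0000).
‖u_2‖ = 3.9370, so e_2 = (-0.7620, -0.1270, -0.3810, 0.5080).

e_2 = (-0.7620, -0.1270, -0.3810, 0.5080)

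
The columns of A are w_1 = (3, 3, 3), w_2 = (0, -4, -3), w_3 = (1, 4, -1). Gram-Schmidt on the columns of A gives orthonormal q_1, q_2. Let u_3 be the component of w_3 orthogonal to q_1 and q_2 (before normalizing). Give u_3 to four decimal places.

w_1 = (3, 3, 3); ‖w_1‖ = 5.1962, so q_1 = (0.5774, 0.5774, 0.5774).
q_1·w_2 = 0.5774·0 + 0.5774·(-4) + 0.5774·(-3) = -4.0415.
u_2 = w_2 + 4.0415·q_1 = (2.3333, -1.6667, -0.6667).
‖u_2‖ = 2.9439, so q_2 = (0.7926, -0.5661, -0.2265).
q_1·w_3 = 0.5774·1 + 0.5774·4 + 0.5774·(-1) = 2.3094; q_2·w_3 = 0.7926·1 + (-0.5661)·4 + (-0.2265)·(-1) = -1.2455.
u_3 = w_3 − 2.3094·q_1 + 1.2455·q_2 = (0.6538, 1.9615, -2.6154).

u_3 = (0.6538, 1.9615, -2.6154)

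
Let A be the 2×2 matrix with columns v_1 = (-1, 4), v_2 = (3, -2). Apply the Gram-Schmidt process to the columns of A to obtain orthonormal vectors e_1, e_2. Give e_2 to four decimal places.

e_2 = (0.9701, 0.2425)

v_1 = (-1, 4); ‖v_1‖ = 4.1231, so e_1 = (-0.2425, 0.9701).
e_1·v_2 = (-0.2425)·3 + 0.9701·(-2) = -2.6679.
u_2 = v_2 + 2.6679·e_1 = (2.3529, 0.5882).
‖u_2‖ = 2.4254, so e_2 = (0.9701, 0.2425).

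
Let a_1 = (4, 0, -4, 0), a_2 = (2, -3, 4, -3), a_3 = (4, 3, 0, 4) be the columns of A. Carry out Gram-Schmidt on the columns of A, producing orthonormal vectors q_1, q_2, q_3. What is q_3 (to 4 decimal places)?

q_3 = (0.4959, 0.4058, 0.4959, 0.5861)

a_1 = (4, 0, -4, 0); ‖a_1‖ = 5.6569, so q_1 = (0.7071, 0.0000, -0.7071, 0.0000).
q_1·a_2 = 0.7071·2 + 0.0000·(-3) + (-0.7071)·4 + 0.0000·(-3) = -1.4142.
u_2 = a_2 + 1.4142·q_1 = (3.0000, -3.0000, 3.0000, -3.0000).
‖u_2‖ = 6.0000, so q_2 = (0.5000, -0.5000, 0.5000, -0.5000).
q_1·a_3 = 0.7071·4 + 0.0000·3 + (-0.7071)·0 + 0.0000·4 = 2.8284; q_2·a_3 = 0.5000·4 + (-0.5000)·3 + 0.5000·0 + (-0.5000)·4 = -1.5000.
u_3 = a_3 − 2.8284·q_1 + 1.5000·q_2 = (2.7500, 2.2500, 2.7500, 3.2500).
‖u_3‖ = 5.5453, so q_3 = (0.4959, 0.4058, 0.4959, 0.5861).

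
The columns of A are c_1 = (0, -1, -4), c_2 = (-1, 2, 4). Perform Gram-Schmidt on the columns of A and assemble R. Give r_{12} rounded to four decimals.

q_1 = c_1/‖c_1‖ = (0, -1, -4)/4.1231 = (0.0000, -0.2425, -0.9701).
r_{12} = q_1·c_2 = -4.3656.

r_{12} = -4.3656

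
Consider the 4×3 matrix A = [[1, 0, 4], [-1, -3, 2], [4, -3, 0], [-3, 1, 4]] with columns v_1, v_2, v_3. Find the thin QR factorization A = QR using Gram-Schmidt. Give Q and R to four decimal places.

v_1 = (1, -1, 4, -3); ‖v_1‖ = 5.1962, so e_1 = (0.1925, -0.1925, 0.7698, -0.5774).
e_1·v_2 = 0.1925·0 + (-0.1925)·(-3) + 0.7698·(-3) + (-0.5774)·1 = -2.3094.
u_2 = v_2 + 2.3094·e_1 = (0.4444, -3.4444, -1.2222, -0.3333).
‖u_2‖ = 3.6968, so e_2 = (0.1202, -0.9317, -0.3306, -0.0902).
e_1·v_3 = 0.1925·4 + (-0.1925)·2 + 0.7698·0 + (-0.5774)·4 = -1.9245; e_2·v_3 = 0.1202·4 + (-0.9317)·2 + (-0.3306)·0 + (-0.0902)·4 = -1.7432.
u_3 = v_3 + 1.9245·e_1 + 1.7432·e_2 = (4.5799, 0.0054, 0.9051, 2.7317).
‖u_3‖ = 5.4090, so e_3 = (0.8467, 0.0010, 0.1673, 0.5050).

Q = [[0.1925, 0.1202, 0.8467], [-0.1925, -0.9317, 0.0010], [0.7698, -0.3306, 0.1673], [-0.5774, -0.0902, 0.5050]], R = [[5.1962, -2.3094, -1.9245], [0.0000, 3.6968, -1.7432], [0.0000, 0.0000, 5.4090]]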